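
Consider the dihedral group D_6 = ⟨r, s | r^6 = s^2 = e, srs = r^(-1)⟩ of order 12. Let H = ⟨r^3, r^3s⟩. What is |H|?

4

|⟨r^3⟩| = 2 and |⟨r^3s⟩| = 2, so |H| is a multiple of lcm(2, 2) = 2 and divides |G| = 12.
Closing under the operation: H = {e, r^3, s, r^3s}, so |H| = 4.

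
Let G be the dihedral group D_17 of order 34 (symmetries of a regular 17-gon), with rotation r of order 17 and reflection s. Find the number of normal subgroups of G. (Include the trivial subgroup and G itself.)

3

G has 20 subgroups. Checking conjugation-invariance by order — order 1: 1/1 normal; order 2: 0/17 normal; order 17: 1/1 normal; order 34: 1/1 normal.
Total normal subgroups: 3.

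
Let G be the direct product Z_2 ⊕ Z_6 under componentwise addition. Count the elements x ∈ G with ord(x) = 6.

An element (a,b) has order lcm(ord(a), ord(b)); count pairs with lcm equal to 6.
Enumerating gives 6 such elements.

6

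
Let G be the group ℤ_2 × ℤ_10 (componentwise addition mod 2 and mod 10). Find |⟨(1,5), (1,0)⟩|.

|⟨(1,5)⟩| = 2 and |⟨(1,0)⟩| = 2, so |H| is a multiple of lcm(2, 2) = 2 and divides |G| = 20.
Closing under the operation: H = {(0,0), (0,5), (1,0), (1,5)}, so |H| = 4.

4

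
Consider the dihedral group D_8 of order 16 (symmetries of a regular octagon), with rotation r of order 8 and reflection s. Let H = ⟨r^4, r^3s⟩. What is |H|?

4

|⟨r^4⟩| = 2 and |⟨r^3s⟩| = 2, so |H| is a multiple of lcm(2, 2) = 2 and divides |G| = 16.
Closing under the operation: H = {e, r^4, r^3s, r^7s}, so |H| = 4.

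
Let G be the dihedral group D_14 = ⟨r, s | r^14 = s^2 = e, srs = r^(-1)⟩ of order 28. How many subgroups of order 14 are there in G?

3

|G| = 28 and 14 | 28, so subgroups of order 14 are possible by Lagrange.
The subgroups of order 14 are: {e, r, r^2, r^3, r^4, r^5, r^6, r^7, r^8, r^9, r^10, r^11, r^12, r^13}; {e, r^2, r^4, r^6, r^8, r^10, r^12, s, r^2s, r^4s, r^6s, r^8s, r^10s, r^12s}; {e, r^2, r^4, r^6, r^8, r^10, r^12, rs, r^3s, r^5s, r^7s, r^9s, r^11s, r^13s}.
So G has 3 subgroups of order 14.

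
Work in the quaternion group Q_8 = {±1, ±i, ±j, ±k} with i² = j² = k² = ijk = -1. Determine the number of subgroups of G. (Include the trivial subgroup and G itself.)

6

|G| = 8, so by Lagrange every subgroup order divides 8. Divisors: 1, 2, 4, 8.
Subgroups by order — order 1: 1; order 2: 1; order 4: 3; order 8: 1.
Total: 1 + 1 + 3 + 1 = 6.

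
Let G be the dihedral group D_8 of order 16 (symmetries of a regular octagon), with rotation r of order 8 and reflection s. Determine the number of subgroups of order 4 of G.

|G| = 16 and 4 | 16, so subgroups of order 4 are possible by Lagrange.
The subgroups of order 4 are: {e, r^2, r^4, r^6}; {e, r^4, r^2s, r^6s}; {e, r^4, r^3s, r^7s}; {e, r^4, s, r^4s}; … (5 in all).
So G has 5 subgroups of order 4.

5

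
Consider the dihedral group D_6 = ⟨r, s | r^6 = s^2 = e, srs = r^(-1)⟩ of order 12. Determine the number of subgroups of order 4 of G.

3

|G| = 12 and 4 | 12, so subgroups of order 4 are possible by Lagrange.
The subgroups of order 4 are: {e, r^3, r^2s, r^5s}; {e, r^3, s, r^3s}; {e, r^3, rs, r^4s}.
So G has 3 subgroups of order 4.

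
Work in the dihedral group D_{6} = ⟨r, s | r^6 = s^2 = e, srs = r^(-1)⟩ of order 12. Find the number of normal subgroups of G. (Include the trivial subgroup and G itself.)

G has 16 subgroups. Checking conjugation-invariance by order — order 1: 1/1 normal; order 2: 1/7 normal; order 3: 1/1 normal; order 4: 0/3 normal; order 6: 3/3 normal; order 12: 1/1 normal.
Total normal subgroups: 7.

7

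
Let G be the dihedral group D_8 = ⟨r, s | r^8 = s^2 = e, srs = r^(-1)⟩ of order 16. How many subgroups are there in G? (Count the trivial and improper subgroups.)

|G| = 16, so by Lagrange every subgroup order divides 16. Divisors: 1, 2, 4, 8, 16.
Subgroups by order — order 1: 1; order 2: 9; order 4: 5; order 8: 3; order 16: 1.
Total: 1 + 9 + 5 + 3 + 1 = 19.

19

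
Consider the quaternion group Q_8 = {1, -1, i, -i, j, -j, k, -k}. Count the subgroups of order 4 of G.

|G| = 8 and 4 | 8, so subgroups of order 4 are possible by Lagrange.
The subgroups of order 4 are: {1, -1, i, -i}; {1, -1, j, -j}; {1, -1, k, -k}.
So G has 3 subgroups of order 4.

3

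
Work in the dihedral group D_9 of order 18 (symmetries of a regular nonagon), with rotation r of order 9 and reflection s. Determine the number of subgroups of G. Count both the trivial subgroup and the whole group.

|G| = 18, so by Lagrange every subgroup order divides 18. Divisors: 1, 2, 3, 6, 9, 18.
Subgroups by order — order 1: 1; order 2: 9; order 3: 1; order 6: 3; order 9: 1; order 18: 1.
Total: 1 + 9 + 1 + 3 + 1 + 1 = 16.

16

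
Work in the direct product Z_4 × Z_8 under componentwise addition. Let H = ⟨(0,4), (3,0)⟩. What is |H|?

8

|⟨(0,4)⟩| = 2 and |⟨(3,0)⟩| = 4, so |H| is a multiple of lcm(2, 4) = 4 and divides |G| = 32.
Closing under the operation: H = {(0,0), (0,4), (1,0), (1,4), (2,0), (2,4), (3,0), (3,4)}, so |H| = 8.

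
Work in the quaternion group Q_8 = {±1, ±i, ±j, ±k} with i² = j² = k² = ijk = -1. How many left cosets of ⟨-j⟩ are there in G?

|⟨-j⟩| = 4 and |G| = 8.
By Lagrange, [G : H] = |G|/|H| = 8/4 = 2.

2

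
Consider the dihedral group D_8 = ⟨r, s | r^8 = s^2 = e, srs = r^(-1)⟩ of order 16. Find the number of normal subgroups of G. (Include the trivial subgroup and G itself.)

7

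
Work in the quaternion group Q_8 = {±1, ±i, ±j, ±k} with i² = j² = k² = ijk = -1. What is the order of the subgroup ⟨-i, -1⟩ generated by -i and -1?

|⟨-i⟩| = 4 and |⟨-1⟩| = 2, so |H| is a multiple of lcm(4, 2) = 4 and divides |G| = 8.
Closing under the operation: H = {1, -1, i, -i}, so |H| = 4.

4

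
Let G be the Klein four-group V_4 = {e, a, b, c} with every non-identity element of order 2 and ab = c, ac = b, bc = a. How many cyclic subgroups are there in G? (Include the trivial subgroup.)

4

Group the elements of G by the cyclic subgroup they generate; each cyclic subgroup of order d accounts for φ(d) elements.
Cyclic subgroups by order — order 1: 1; order 2: 3.
Total: 4.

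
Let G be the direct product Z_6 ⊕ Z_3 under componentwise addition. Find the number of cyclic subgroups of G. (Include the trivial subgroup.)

10

Each element a generates a cyclic subgroup ⟨a⟩; distinct elements may generate the same one (a cyclic group of order d has φ(d) generators).
Cyclic subgroups by order — order 1: 1; order 2: 1; order 3: 4; order 6: 4.
Total: 10.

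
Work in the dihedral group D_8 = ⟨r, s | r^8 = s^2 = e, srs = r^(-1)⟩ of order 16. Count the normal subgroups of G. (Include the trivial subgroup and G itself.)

G has 19 subgroups. Checking conjugation-invariance by order — order 1: 1/1 normal; order 2: 1/9 normal; order 4: 1/5 normal; order 8: 3/3 normal; order 16: 1/1 normal.
Total normal subgroups: 7.

7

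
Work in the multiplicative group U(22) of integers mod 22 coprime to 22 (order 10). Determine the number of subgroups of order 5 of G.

|G| = 10 and 5 | 10, so subgroups of order 5 are possible by Lagrange.
The subgroups of order 5 are: {1, 3, 5, 9, 15}.
So G has 1 subgroup of order 5.

1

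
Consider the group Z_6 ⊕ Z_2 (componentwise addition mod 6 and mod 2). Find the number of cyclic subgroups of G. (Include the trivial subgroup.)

A cyclic subgroup of order d is generated by each of its φ(d) elements of order d, so the cyclic subgroups of order d number (#elements of order d)/φ(d).
Cyclic subgroups by order — order 1: 1; order 2: 3; order 3: 1; order 6: 3.
Total: 8.

8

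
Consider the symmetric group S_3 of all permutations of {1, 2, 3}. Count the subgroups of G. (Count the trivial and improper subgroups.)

6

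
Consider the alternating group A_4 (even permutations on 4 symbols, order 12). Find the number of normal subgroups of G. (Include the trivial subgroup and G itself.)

G has 10 subgroups. Checking conjugation-invariance by order — order 1: 1/1 normal; order 2: 0/3 normal; order 3: 0/4 normal; order 4: 1/1 normal; order 12: 1/1 normal.
Total normal subgroups: 3.

3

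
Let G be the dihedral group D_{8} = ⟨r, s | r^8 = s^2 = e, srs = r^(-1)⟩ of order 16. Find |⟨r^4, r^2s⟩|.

4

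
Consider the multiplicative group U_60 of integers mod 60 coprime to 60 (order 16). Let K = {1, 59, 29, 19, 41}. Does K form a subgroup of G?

|K| = 5 does not divide |G| = 16, so by Lagrange K is not a subgroup.

No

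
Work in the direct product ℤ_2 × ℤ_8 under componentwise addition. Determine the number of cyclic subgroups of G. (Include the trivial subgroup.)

A cyclic subgroup of order d is generated by each of its φ(d) elements of order d, so the cyclic subgroups of order d number (#elements of order d)/φ(d).
Cyclic subgroups by order — order 1: 1; order 2: 3; order 4: 2; order 8: 2.
Total: 8.

8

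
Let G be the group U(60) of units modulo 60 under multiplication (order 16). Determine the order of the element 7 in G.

4

Compute successive powers of 7 mod 60: 7, 49, 43, 1; 7^4 ≡ 1 (mod 60).
So |⟨7⟩| = 4.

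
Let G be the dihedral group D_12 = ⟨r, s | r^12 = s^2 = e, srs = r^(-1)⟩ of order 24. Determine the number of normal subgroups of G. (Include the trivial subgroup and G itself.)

9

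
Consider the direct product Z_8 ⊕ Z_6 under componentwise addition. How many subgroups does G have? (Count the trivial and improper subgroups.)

22

|G| = 48, so by Lagrange every subgroup order divides 48. Divisors: 1, 2, 3, 4, 6, 8, 12, 16, 24, 48.
Subgroups by order — order 1: 1; order 2: 3; order 3: 1; order 4: 3; order 6: 3; order 8: 3; order 12: 3; order 16: 1; order 24: 3; order 48: 1.
Total: 1 + 3 + 1 + 3 + 3 + 3 + 3 + 1 + 3 + 1 = 22.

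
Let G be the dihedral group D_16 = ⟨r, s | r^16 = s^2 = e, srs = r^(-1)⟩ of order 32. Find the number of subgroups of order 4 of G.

|G| = 32 and 4 | 32, so subgroups of order 4 are possible by Lagrange.
The subgroups of order 4 are: {e, r^8, r^2s, r^10s}; {e, r^8, r^3s, r^11s}; {e, r^4, r^8, r^12}; {e, r^8, r^4s, r^12s}; … (9 in all).
So G has 9 subgroups of order 4.

9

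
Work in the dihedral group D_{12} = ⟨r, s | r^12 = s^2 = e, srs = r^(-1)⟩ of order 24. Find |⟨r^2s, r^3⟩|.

8

|⟨r^2s⟩| = 2 and |⟨r^3⟩| = 4, so |H| is a multiple of lcm(2, 4) = 4 and divides |G| = 24.
Closing under the operation: H = {e, r^3, r^6, r^9, r^2s, r^5s, r^8s, r^11s}, so |H| = 8.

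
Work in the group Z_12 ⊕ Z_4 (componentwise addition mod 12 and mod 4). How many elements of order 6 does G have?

An element (a,b) has order lcm(ord(a), ord(b)); count pairs with lcm equal to 6.
Enumerating gives 6 such elements.

6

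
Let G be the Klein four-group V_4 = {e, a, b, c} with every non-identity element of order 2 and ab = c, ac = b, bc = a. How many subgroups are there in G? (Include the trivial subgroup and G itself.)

5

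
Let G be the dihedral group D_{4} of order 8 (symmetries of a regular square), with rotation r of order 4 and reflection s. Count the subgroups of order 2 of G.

5

|G| = 8 and 2 | 8, so subgroups of order 2 are possible by Lagrange.
The subgroups of order 2 are: {e, r^2}; {e, r^2s}; {e, r^3s}; {e, rs}; … (5 in all).
So G has 5 subgroups of order 2.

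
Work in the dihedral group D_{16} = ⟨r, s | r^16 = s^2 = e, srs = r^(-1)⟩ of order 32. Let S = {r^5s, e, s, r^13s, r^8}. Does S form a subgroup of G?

No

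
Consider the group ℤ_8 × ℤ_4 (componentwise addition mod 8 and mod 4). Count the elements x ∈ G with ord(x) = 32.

An element (a,b) has order lcm(ord(a), ord(b)); count pairs with lcm equal to 32.
Enumerating gives 0 such elements.

0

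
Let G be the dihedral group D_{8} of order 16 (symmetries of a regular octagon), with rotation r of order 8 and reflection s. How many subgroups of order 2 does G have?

9

|G| = 16 and 2 | 16, so subgroups of order 2 are possible by Lagrange.
The subgroups of order 2 are: {e, r^2s}; {e, r^3s}; {e, r^4}; {e, r^4s}; … (9 in all).
So G has 9 subgroups of order 2.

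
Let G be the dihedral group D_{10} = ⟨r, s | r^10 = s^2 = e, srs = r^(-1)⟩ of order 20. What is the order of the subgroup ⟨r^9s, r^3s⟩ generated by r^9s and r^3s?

|⟨r^9s⟩| = 2 and |⟨r^3s⟩| = 2, so |H| is a multiple of lcm(2, 2) = 2 and divides |G| = 20.
Closing under the operation: H = {e, r^2, r^4, r^6, r^8, rs, r^3s, r^5s, r^7s, r^9s}, so |H| = 10.

10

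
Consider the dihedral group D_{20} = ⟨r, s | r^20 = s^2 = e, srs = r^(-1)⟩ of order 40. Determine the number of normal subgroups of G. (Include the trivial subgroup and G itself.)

9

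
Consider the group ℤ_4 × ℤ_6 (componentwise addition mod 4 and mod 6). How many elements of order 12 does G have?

8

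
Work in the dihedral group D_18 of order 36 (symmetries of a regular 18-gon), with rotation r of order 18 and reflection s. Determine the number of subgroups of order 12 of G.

|G| = 36 and 12 | 36, so subgroups of order 12 are possible by Lagrange.
The subgroups of order 12 are: {e, r^3, r^6, r^9, r^12, r^15, rs, r^4s, r^7s, r^10s, r^13s, r^16s}; {e, r^3, r^6, r^9, r^12, r^15, r^2s, r^5s, r^8s, r^11s, r^14s, r^17s}; {e, r^3, r^6, r^9, r^12, r^15, s, r^3s, r^6s, r^9s, r^12s, r^15s}.
So G has 3 subgroups of order 12.

3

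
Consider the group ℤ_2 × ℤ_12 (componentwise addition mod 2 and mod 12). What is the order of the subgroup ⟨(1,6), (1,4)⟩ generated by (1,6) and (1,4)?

12

|⟨(1,6)⟩| = 2 and |⟨(1,4)⟩| = 6, so |H| is a multiple of lcm(2, 6) = 6 and divides |G| = 24.
Closing under the operation: H = {(0,0), (0,2), (0,4), (0,6), (0,8), (0,10), (1,0), (1,2), (1,4), (1,6), (1,8), (1,10)}, so |H| = 12.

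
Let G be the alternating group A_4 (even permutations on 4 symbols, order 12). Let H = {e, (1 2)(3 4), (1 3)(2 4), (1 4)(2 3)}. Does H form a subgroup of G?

|H| = 4 divides |G| = 12, consistent with Lagrange.
H contains the identity, every element's inverse is in H, and H is closed under ∘: it is a subgroup.

Yes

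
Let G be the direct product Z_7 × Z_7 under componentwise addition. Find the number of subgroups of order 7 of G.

8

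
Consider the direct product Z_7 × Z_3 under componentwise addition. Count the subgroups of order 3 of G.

|G| = 21 and 3 | 21, so subgroups of order 3 are possible by Lagrange.
The subgroups of order 3 are: {(0,0), (0,1), (0,2)}.
So G has 1 subgroup of order 3.

1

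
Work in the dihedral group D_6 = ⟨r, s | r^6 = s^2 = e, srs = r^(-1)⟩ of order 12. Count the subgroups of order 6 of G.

|G| = 12 and 6 | 12, so subgroups of order 6 are possible by Lagrange.
The subgroups of order 6 are: {e, r, r^2, r^3, r^4, r^5}; {e, r^2, r^4, s, r^2s, r^4s}; {e, r^2, r^4, rs, r^3s, r^5s}.
So G has 3 subgroups of order 6.

3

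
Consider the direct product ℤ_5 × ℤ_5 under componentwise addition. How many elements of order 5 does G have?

An element (a,b) has order lcm(ord(a), ord(b)); count pairs with lcm equal to 5.
Enumerating gives 24 such elements.

24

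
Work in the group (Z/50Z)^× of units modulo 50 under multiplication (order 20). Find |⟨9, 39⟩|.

|⟨9⟩| = 10 and |⟨39⟩| = 10, so |H| is a multiple of lcm(10, 10) = 10 and divides |G| = 20.
Closing under the operation: H = {1, 9, 11, 19, 21, 29, 31, 39, 41, 49}, so |H| = 10.

10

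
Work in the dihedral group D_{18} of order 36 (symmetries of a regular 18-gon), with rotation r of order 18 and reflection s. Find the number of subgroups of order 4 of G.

9

|G| = 36 and 4 | 36, so subgroups of order 4 are possible by Lagrange.
The subgroups of order 4 are: {e, r^9, rs, r^10s}; {e, r^9, r^2s, r^11s}; {e, r^9, r^3s, r^12s}; {e, r^9, r^4s, r^13s}; … (9 in all).
So G has 9 subgroups of order 4.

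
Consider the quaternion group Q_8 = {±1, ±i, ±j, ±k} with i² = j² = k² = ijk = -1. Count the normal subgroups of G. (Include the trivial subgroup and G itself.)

6

G has 6 subgroups. Checking conjugation-invariance by order — order 1: 1/1 normal; order 2: 1/1 normal; order 4: 3/3 normal; order 8: 1/1 normal.
Total normal subgroups: 6.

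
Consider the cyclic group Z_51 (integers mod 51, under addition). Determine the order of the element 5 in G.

In Z_51, the order of an element a is n/gcd(a, n).
gcd(5, 51) = 1, so |⟨5⟩| = 51/1 = 51.

51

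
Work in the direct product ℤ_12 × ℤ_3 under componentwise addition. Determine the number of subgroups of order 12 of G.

|G| = 36 and 12 | 36, so subgroups of order 12 are possible by Lagrange.
The subgroups of order 12 are: {(0,0), (0,1), (0,2), (3,0), (3,1), (3,2), (6,0), (6,1), (6,2), (9,0), (9,1), (9,2)}; {(0,0), (1,0), (2,0), (3,0), (4,0), (5,0), (6,0), (7,0), (8,0), (9,0), (10,0), (11,0)}; {(0,0), (1,1), (2,2), (3,0), (4,1), (5,2), (6,0), (7,1), (8,2), (9,0), (10,1), (11,2)}; {(0,0), (1,2), (2,1), (3,0), (4,2), (5,1), (6,0), (7,2), (8,1), (9,0), (10,2), (11,1)}.
So G has 4 subgroups of order 12.

4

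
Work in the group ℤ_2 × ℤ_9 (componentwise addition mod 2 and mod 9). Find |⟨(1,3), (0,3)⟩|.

|⟨(1,3)⟩| = 6 and |⟨(0,3)⟩| = 3, so |H| is a multiple of lcm(6, 3) = 6 and divides |G| = 18.
Closing under the operation: H = {(0,0), (0,3), (0,6), (1,0), (1,3), (1,6)}, so |H| = 6.

6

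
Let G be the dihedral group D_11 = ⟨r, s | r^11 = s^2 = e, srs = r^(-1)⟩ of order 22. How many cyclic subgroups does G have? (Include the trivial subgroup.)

13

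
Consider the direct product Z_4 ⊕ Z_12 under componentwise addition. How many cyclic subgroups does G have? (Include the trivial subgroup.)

20

Each element a generates a cyclic subgroup ⟨a⟩; distinct elements may generate the same one (a cyclic group of order d has φ(d) generators).
Cyclic subgroups by order — order 1: 1; order 2: 3; order 3: 1; order 4: 6; order 6: 3; order 12: 6.
Total: 20.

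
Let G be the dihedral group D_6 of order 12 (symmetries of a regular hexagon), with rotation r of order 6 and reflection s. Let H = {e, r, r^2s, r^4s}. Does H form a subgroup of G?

r ∈ H but its inverse r^5 ∉ H, so H is not a subgroup.

No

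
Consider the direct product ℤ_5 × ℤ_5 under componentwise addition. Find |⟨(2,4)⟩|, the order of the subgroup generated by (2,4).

5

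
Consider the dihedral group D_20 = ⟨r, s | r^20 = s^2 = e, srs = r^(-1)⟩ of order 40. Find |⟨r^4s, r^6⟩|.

|⟨r^4s⟩| = 2 and |⟨r^6⟩| = 10, so |H| is a multiple of lcm(2, 10) = 10 and divides |G| = 40.
Closing under the operation: H = {e, r^2, r^4, r^6, r^8, r^10, r^12, r^14, r^16, r^18, s, r^2s, r^4s, r^6s, r^8s, r^10s, r^12s, r^14s, r^16s, r^18s}, so |H| = 20.

20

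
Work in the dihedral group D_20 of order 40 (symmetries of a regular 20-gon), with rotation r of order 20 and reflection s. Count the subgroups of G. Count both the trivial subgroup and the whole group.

48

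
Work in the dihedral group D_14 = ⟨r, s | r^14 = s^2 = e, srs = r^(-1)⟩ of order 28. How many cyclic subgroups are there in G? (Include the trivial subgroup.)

18

Group the elements of G by the cyclic subgroup they generate; each cyclic subgroup of order d accounts for φ(d) elements.
Cyclic subgroups by order — order 1: 1; order 2: 15; order 7: 1; order 14: 1.
Total: 18.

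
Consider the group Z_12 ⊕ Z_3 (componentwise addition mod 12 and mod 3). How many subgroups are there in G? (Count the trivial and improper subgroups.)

|G| = 36, so by Lagrange every subgroup order divides 36. Divisors: 1, 2, 3, 4, 6, 9, 12, 18, 36.
Subgroups by order — order 1: 1; order 2: 1; order 3: 4; order 4: 1; order 6: 4; order 9: 1; order 12: 4; order 18: 1; order 36: 1.
Total: 1 + 1 + 4 + 1 + 4 + 1 + 4 + 1 + 1 = 18.

18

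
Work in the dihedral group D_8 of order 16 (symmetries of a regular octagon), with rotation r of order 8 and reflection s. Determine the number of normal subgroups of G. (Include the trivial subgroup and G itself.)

7

G has 19 subgroups. Checking conjugation-invariance by order — order 1: 1/1 normal; order 2: 1/9 normal; order 4: 1/5 normal; order 8: 3/3 normal; order 16: 1/1 normal.
Total normal subgroups: 7.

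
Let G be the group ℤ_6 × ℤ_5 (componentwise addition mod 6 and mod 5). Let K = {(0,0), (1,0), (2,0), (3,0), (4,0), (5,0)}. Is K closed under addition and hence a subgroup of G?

Yes

|K| = 6 divides |G| = 30, consistent with Lagrange.
K contains the identity, every element's inverse is in K, and K is closed under +: it is a subgroup.
In fact K = ⟨(5,0)⟩.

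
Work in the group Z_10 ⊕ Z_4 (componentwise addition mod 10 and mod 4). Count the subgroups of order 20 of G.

|G| = 40 and 20 | 40, so subgroups of order 20 are possible by Lagrange.
The subgroups of order 20 are: {(0,0), (0,1), (0,2), (0,3), (2,0), (2,1), (2,2), (2,3), (4,0), (4,1), (4,2), (4,3), (6,0), (6,1), (6,2), (6,3), (8,0), (8,1), (8,2), (8,3)}; {(0,0), (0,2), (1,0), (1,2), (2,0), (2,2), (3,0), (3,2), (4,0), (4,2), (5,0), (5,2), (6,0), (6,2), (7,0), (7,2), (8,0), (8,2), (9,0), (9,2)}; {(0,0), (0,2), (1,1), (1,3), (2,0), (2,2), (3,1), (3,3), (4,0), (4,2), (5,1), (5,3), (6,0), (6,2), (7,1), (7,3), (8,0), (8,2), (9,1), (9,3)}.
So G has 3 subgroups of order 20.

3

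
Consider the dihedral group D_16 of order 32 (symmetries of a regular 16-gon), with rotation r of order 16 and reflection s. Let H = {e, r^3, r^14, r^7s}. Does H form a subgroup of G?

No

r^3 ∈ H but its inverse r^13 ∉ H, so H is not a subgroup.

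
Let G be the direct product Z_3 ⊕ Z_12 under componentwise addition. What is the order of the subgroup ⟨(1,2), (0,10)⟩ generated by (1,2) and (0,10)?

18

|⟨(1,2)⟩| = 6 and |⟨(0,10)⟩| = 6, so |H| is a multiple of lcm(6, 6) = 6 and divides |G| = 36.
Closing under the operation: H = {(0,0), (0,2), (0,4), (0,6), (0,8), (0,10), (1,0), (1,2), (1,4), (1,6), (1,8), (1,10), (2,0), (2,2), (2,4), (2,6), (2,8), (2,10)}, so |H| = 18.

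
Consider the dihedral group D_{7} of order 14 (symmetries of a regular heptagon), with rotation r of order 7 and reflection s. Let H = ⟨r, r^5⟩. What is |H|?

|⟨r⟩| = 7 and |⟨r^5⟩| = 7, so |H| is a multiple of lcm(7, 7) = 7 and divides |G| = 14.
Closing under the operation: H = {e, r, r^2, r^3, r^4, r^5, r^6}, so |H| = 7.

7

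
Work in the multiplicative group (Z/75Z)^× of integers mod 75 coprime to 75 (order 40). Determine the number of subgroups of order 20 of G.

3

|G| = 40 and 20 | 40, so subgroups of order 20 are possible by Lagrange.
The subgroups of order 20 are: {1, 4, 11, 14, 16, 19, 26, 29, 31, 34, 41, 44, 46, 49, 56, 59, 61, 64, 71, 74}; {1, 4, 7, 13, 16, 19, 22, 28, 31, 34, 37, 43, 46, 49, 52, 58, 61, 64, 67, 73}; {1, 2, 4, 8, 16, 17, 19, 23, 31, 32, 34, 38, 46, 47, 49, 53, 61, 62, 64, 68}.
So G has 3 subgroups of order 20.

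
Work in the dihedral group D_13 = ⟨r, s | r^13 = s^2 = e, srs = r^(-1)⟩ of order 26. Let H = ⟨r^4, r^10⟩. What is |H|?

13

|⟨r^4⟩| = 13 and |⟨r^10⟩| = 13, so |H| is a multiple of lcm(13, 13) = 13 and divides |G| = 26.
Closing under the operation: H = {e, r, r^2, r^3, r^4, r^5, r^6, r^7, r^8, r^9, r^10, r^11, r^12}, so |H| = 13.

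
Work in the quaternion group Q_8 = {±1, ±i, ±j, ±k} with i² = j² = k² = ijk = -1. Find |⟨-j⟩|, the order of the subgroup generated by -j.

4

Computing powers of -j: the smallest k with (-j)^k = e is k = 4.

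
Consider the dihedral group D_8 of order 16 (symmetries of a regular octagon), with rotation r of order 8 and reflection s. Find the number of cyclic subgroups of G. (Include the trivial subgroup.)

12

A cyclic subgroup of order d is generated by each of its φ(d) elements of order d, so the cyclic subgroups of order d number (#elements of order d)/φ(d).
Cyclic subgroups by order — order 1: 1; order 2: 9; order 4: 1; order 8: 1.
Total: 12.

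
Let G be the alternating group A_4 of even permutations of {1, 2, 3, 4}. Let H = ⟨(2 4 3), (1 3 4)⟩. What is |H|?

|⟨(2 4 3)⟩| = 3 and |⟨(1 3 4)⟩| = 3, so |H| is a multiple of lcm(3, 3) = 3 and divides |G| = 12.
Closing {(2 4 3), (1 3 4)} under the group operation gives all of G, so |H| = 12.

12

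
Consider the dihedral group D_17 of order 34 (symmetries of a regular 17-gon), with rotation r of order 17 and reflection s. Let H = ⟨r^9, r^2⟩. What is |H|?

|⟨r^9⟩| = 17 and |⟨r^2⟩| = 17, so |H| is a multiple of lcm(17, 17) = 17 and divides |G| = 34.
Closing under the operation: H = {e, r, r^2, r^3, r^4, r^5, r^6, r^7, r^8, r^9, r^10, r^11, r^12, r^13, r^14, r^15, r^16}, so |H| = 17.

17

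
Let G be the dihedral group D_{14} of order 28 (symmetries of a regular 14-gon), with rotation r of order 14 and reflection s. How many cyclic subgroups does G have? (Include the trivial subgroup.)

18

Group the elements of G by the cyclic subgroup they generate; each cyclic subgroup of order d accounts for φ(d) elements.
Cyclic subgroups by order — order 1: 1; order 2: 15; order 7: 1; order 14: 1.
Total: 18.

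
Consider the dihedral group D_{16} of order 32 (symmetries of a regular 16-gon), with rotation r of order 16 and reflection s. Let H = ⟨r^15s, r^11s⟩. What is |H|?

8

|⟨r^15s⟩| = 2 and |⟨r^11s⟩| = 2, so |H| is a multiple of lcm(2, 2) = 2 and divides |G| = 32.
Closing under the operation: H = {e, r^4, r^8, r^12, r^3s, r^7s, r^11s, r^15s}, so |H| = 8.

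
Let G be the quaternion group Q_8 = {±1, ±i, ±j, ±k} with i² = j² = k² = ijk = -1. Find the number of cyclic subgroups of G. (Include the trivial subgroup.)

5

Each element a generates a cyclic subgroup ⟨a⟩; distinct elements may generate the same one (a cyclic group of order d has φ(d) generators).
Cyclic subgroups by order — order 1: 1; order 2: 1; order 4: 3.
Total: 5.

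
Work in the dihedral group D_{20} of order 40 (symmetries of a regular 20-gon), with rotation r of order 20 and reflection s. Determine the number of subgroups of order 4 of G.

|G| = 40 and 4 | 40, so subgroups of order 4 are possible by Lagrange.
The subgroups of order 4 are: {e, r^10, s, r^10s}; {e, r^10, rs, r^11s}; {e, r^10, r^2s, r^12s}; {e, r^10, r^3s, r^13s}; … (11 in all).
So G has 11 subgroups of order 4.

11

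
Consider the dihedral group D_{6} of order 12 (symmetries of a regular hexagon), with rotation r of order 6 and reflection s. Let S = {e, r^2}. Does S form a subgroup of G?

r^2 ∈ S but its inverse r^4 ∉ S, so S is not a subgroup.

No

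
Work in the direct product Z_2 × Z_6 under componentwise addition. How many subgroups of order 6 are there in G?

3

|G| = 12 and 6 | 12, so subgroups of order 6 are possible by Lagrange.
The subgroups of order 6 are: {(0,0), (0,1), (0,2), (0,3), (0,4), (0,5)}; {(0,0), (0,2), (0,4), (1,0), (1,2), (1,4)}; {(0,0), (0,2), (0,4), (1,1), (1,3), (1,5)}.
So G has 3 subgroups of order 6.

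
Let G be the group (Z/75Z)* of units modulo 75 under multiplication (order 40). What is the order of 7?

4

Compute successive powers of 7 mod 75: 7, 49, 43, 1; 7^4 ≡ 1 (mod 75).
So |⟨7⟩| = 4.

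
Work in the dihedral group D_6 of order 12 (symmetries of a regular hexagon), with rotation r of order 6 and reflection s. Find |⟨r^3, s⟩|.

|⟨r^3⟩| = 2 and |⟨s⟩| = 2, so |H| is a multiple of lcm(2, 2) = 2 and divides |G| = 12.
Closing under the operation: H = {e, r^3, s, r^3s}, so |H| = 4.

4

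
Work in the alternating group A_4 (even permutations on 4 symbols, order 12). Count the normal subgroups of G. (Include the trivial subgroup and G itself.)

3

G has 10 subgroups. Checking conjugation-invariance by order — order 1: 1/1 normal; order 2: 0/3 normal; order 3: 0/4 normal; order 4: 1/1 normal; order 12: 1/1 normal.
Total normal subgroups: 3.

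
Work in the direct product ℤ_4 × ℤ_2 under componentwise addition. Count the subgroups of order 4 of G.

|G| = 8 and 4 | 8, so subgroups of order 4 are possible by Lagrange.
The subgroups of order 4 are: {(0,0), (0,1), (2,0), (2,1)}; {(0,0), (1,0), (2,0), (3,0)}; {(0,0), (1,1), (2,0), (3,1)}.
So G has 3 subgroups of order 4.

3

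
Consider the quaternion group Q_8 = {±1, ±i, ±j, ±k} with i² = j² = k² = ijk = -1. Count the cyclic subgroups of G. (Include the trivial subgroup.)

5

Each element a generates a cyclic subgroup ⟨a⟩; distinct elements may generate the same one (a cyclic group of order d has φ(d) generators).
Cyclic subgroups by order — order 1: 1; order 2: 1; order 4: 3.
Total: 5.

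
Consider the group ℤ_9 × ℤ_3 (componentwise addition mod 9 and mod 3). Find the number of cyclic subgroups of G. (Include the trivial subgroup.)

8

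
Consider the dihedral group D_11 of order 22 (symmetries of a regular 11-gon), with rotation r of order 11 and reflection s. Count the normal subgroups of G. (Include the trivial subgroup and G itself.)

G has 14 subgroups. Checking conjugation-invariance by order — order 1: 1/1 normal; order 2: 0/11 normal; order 11: 1/1 normal; order 22: 1/1 normal.
Total normal subgroups: 3.

3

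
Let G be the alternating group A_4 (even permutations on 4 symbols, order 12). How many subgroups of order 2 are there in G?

3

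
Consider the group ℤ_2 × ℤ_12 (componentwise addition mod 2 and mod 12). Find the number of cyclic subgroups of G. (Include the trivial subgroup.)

A cyclic subgroup of order d is generated by each of its φ(d) elements of order d, so the cyclic subgroups of order d number (#elements of order d)/φ(d).
Cyclic subgroups by order — order 1: 1; order 2: 3; order 3: 1; order 4: 2; order 6: 3; order 12: 2.
Total: 12.

12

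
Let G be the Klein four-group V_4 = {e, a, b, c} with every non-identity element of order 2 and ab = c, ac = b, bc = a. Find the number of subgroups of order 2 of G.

3

|G| = 4 and 2 | 4, so subgroups of order 2 are possible by Lagrange.
The subgroups of order 2 are: {e, a}; {e, b}; {e, c}.
So G has 3 subgroups of order 2.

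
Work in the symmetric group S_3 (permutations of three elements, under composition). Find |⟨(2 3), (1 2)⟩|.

|⟨(2 3)⟩| = 2 and |⟨(1 2)⟩| = 2, so |H| is a multiple of lcm(2, 2) = 2 and divides |G| = 6.
Closing {(2 3), (1 2)} under the group operation gives all of G, so |H| = 6.

6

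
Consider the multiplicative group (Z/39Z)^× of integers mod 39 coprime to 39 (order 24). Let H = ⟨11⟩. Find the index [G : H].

|⟨11⟩| = 12 and |G| = 24.
By Lagrange, [G : H] = |G|/|H| = 24/12 = 2.

2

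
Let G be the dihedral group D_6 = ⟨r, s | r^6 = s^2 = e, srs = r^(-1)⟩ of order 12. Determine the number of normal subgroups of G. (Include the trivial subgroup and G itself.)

7

G has 16 subgroups. Checking conjugation-invariance by order — order 1: 1/1 normal; order 2: 1/7 normal; order 3: 1/1 normal; order 4: 0/3 normal; order 6: 3/3 normal; order 12: 1/1 normal.
Total normal subgroups: 7.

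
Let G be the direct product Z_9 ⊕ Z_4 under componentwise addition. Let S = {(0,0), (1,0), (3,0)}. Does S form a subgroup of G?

No

(1,0) ∈ S but its inverse (8,0) ∉ S, so S is not a subgroup.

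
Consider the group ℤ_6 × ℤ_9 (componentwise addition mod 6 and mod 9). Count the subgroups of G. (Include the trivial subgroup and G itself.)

|G| = 54, so by Lagrange every subgroup order divides 54. Divisors: 1, 2, 3, 6, 9, 18, 27, 54.
Subgroups by order — order 1: 1; order 2: 1; order 3: 4; order 6: 4; order 9: 4; order 18: 4; order 27: 1; order 54: 1.
Total: 1 + 1 + 4 + 4 + 4 + 4 + 1 + 1 = 20.

20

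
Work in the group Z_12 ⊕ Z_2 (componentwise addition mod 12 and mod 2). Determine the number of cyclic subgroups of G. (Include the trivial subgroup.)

12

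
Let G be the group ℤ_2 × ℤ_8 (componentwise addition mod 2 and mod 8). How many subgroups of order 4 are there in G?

|G| = 16 and 4 | 16, so subgroups of order 4 are possible by Lagrange.
The subgroups of order 4 are: {(0,0), (0,2), (0,4), (0,6)}; {(0,0), (0,4), (1,0), (1,4)}; {(0,0), (0,4), (1,2), (1,6)}.
So G has 3 subgroups of order 4.

3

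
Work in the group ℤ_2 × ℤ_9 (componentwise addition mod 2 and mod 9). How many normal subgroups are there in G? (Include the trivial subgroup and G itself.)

6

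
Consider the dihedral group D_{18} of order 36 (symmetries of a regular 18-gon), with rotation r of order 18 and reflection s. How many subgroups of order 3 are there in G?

1

|G| = 36 and 3 | 36, so subgroups of order 3 are possible by Lagrange.
The subgroups of order 3 are: {e, r^6, r^12}.
So G has 1 subgroup of order 3.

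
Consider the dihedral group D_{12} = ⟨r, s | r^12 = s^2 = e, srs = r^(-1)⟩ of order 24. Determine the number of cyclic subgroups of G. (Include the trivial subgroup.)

18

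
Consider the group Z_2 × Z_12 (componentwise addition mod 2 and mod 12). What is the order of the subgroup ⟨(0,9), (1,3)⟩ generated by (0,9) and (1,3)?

|⟨(0,9)⟩| = 4 and |⟨(1,3)⟩| = 4, so |H| is a multiple of lcm(4, 4) = 4 and divides |G| = 24.
Closing under the operation: H = {(0,0), (0,3), (0,6), (0,9), (1,0), (1,3), (1,6), (1,9)}, so |H| = 8.

8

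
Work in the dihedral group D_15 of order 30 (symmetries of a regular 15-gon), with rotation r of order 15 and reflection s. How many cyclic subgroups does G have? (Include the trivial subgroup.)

A cyclic subgroup of order d is generated by each of its φ(d) elements of order d, so the cyclic subgroups of order d number (#elements of order d)/φ(d).
Cyclic subgroups by order — order 1: 1; order 2: 15; order 3: 1; order 5: 1; order 15: 1.
Total: 19.

19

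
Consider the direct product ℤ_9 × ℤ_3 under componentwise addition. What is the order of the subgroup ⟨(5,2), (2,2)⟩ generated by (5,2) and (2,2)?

9

|⟨(5,2)⟩| = 9 and |⟨(2,2)⟩| = 9, so |H| is a multiple of lcm(9, 9) = 9 and divides |G| = 27.
Closing under the operation: H = {(0,0), (1,1), (2,2), (3,0), (4,1), (5,2), (6,0), (7,1), (8,2)}, so |H| = 9.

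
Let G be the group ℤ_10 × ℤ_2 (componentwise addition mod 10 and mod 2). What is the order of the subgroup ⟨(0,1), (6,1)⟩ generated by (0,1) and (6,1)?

10

|⟨(0,1)⟩| = 2 and |⟨(6,1)⟩| = 10, so |H| is a multiple of lcm(2, 10) = 10 and divides |G| = 20.
Closing under the operation: H = {(0,0), (0,1), (2,0), (2,1), (4,0), (4,1), (6,0), (6,1), (8,0), (8,1)}, so |H| = 10.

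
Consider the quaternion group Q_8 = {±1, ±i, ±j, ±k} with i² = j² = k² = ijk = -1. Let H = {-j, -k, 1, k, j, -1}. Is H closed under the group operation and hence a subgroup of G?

|H| = 6 does not divide |G| = 8, so by Lagrange H is not a subgroup.

No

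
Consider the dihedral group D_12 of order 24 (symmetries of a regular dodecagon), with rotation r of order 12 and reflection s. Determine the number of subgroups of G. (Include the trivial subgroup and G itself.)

|G| = 24, so by Lagrange every subgroup order divides 24. Divisors: 1, 2, 3, 4, 6, 8, 12, 24.
Subgroups by order — order 1: 1; order 2: 13; order 3: 1; order 4: 7; order 6: 5; order 8: 3; order 12: 3; order 24: 1.
Total: 1 + 13 + 1 + 7 + 5 + 3 + 3 + 1 = 34.

34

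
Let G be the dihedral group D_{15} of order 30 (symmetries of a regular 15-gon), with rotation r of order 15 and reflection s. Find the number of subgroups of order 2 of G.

15

|G| = 30 and 2 | 30, so subgroups of order 2 are possible by Lagrange.
The subgroups of order 2 are: {e, r^10s}; {e, r^11s}; {e, r^12s}; {e, r^13s}; … (15 in all).
So G has 15 subgroups of order 2.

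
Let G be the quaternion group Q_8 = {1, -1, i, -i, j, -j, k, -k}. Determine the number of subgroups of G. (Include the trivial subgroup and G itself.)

|G| = 8, so by Lagrange every subgroup order divides 8. Divisors: 1, 2, 4, 8.
Subgroups by order — order 1: 1; order 2: 1; order 4: 3; order 8: 1.
Total: 1 + 1 + 3 + 1 = 6.

6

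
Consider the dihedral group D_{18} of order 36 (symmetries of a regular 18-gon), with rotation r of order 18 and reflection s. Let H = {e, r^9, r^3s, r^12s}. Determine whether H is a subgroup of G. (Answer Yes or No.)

Yes

|H| = 4 divides |G| = 36, consistent with Lagrange.
H contains the identity, every element's inverse is in H, and H is closed under ·: it is a subgroup.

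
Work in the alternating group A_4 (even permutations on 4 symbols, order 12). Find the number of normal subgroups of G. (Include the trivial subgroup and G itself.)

3

G has 10 subgroups. Checking conjugation-invariance by order — order 1: 1/1 normal; order 2: 0/3 normal; order 3: 0/4 normal; order 4: 1/1 normal; order 12: 1/1 normal.
Total normal subgroups: 3.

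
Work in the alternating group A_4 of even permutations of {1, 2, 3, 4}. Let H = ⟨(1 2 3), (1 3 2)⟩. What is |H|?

|⟨(1 2 3)⟩| = 3 and |⟨(1 3 2)⟩| = 3, so |H| is a multiple of lcm(3, 3) = 3 and divides |G| = 12.
Closing under the operation: H = {e, (1 2 3), (1 3 2)}, so |H| = 3.

3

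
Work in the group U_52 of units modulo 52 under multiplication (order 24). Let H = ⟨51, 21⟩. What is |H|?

8

|⟨51⟩| = 2 and |⟨21⟩| = 4, so |H| is a multiple of lcm(2, 4) = 4 and divides |G| = 24.
Closing under the operation: H = {1, 5, 21, 25, 27, 31, 47, 51}, so |H| = 8.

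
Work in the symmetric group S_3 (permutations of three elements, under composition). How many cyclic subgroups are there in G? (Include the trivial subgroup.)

5

A cyclic subgroup of order d is generated by each of its φ(d) elements of order d, so the cyclic subgroups of order d number (#elements of order d)/φ(d).
Cyclic subgroups by order — order 1: 1; order 2: 3; order 3: 1.
Total: 5.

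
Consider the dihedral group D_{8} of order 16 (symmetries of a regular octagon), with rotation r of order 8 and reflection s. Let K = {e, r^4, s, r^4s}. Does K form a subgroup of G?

|K| = 4 divides |G| = 16, consistent with Lagrange.
K contains the identity, every element's inverse is in K, and K is closed under ·: it is a subgroup.

Yes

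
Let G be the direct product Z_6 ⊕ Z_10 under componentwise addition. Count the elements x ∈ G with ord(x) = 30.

An element (a,b) has order lcm(ord(a), ord(b)); count pairs with lcm equal to 30.
Enumerating gives 24 such elements.

24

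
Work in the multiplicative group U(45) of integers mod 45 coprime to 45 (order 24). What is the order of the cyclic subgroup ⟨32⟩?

Compute successive powers of 32 mod 45: 32, 34, 8, 31, 2, 19, 23, 16, …; 32^12 ≡ 1 (mod 45).
So |⟨32⟩| = 12.

12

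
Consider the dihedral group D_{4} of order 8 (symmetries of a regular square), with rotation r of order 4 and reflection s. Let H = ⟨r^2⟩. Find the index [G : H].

|⟨r^2⟩| = 2 and |G| = 8.
By Lagrange, [G : H] = |G|/|H| = 8/2 = 4.

4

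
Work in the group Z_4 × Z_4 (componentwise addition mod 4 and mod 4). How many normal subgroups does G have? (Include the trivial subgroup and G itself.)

15

G is abelian, so every subgroup is normal.
G has 15 subgroups in total, hence 15 normal subgroups.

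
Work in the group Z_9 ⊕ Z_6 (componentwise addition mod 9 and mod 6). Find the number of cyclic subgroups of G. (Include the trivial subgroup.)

16

Each element a generates a cyclic subgroup ⟨a⟩; distinct elements may generate the same one (a cyclic group of order d has φ(d) generators).
Cyclic subgroups by order — order 1: 1; order 2: 1; order 3: 4; order 6: 4; order 9: 3; order 18: 3.
Total: 16.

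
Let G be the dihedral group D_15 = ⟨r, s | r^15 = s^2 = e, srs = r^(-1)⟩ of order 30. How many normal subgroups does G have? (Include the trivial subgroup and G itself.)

G has 28 subgroups. Checking conjugation-invariance by order — order 1: 1/1 normal; order 2: 0/15 normal; order 3: 1/1 normal; order 5: 1/1 normal; order 6: 0/5 normal; order 10: 0/3 normal; order 15: 1/1 normal; order 30: 1/1 normal.
Total normal subgroups: 5.

5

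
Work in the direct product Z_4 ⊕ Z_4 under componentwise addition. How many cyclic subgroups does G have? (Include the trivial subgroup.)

10

A cyclic subgroup of order d is generated by each of its φ(d) elements of order d, so the cyclic subgroups of order d number (#elements of order d)/φ(d).
Cyclic subgroups by order — order 1: 1; order 2: 3; order 4: 6.
Total: 10.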